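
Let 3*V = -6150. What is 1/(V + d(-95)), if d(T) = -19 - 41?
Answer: -1/2110 ≈ -0.00047393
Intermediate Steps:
d(T) = -60
V = -2050 (V = (1/3)*(-6150) = -2050)
1/(V + d(-95)) = 1/(-2050 - 60) = 1/(-2110) = -1/2110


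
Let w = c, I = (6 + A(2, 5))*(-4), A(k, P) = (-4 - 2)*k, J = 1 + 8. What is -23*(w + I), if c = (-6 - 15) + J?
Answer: -276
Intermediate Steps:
J = 9
A(k, P) = -6*k
I = 24 (I = (6 - 6*2)*(-4) = (6 - 12)*(-4) = -6*(-4) = 24)
c = -12 (c = (-6 - 15) + 9 = -21 + 9 = -12)
w = -12
-23*(w + I) = -23*(-12 + 24) = -23*12 = -276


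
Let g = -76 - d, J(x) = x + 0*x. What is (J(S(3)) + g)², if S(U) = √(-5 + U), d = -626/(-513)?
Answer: 1568742658/263169 - 79228*I*√2/513 ≈ 5961.0 - 218.41*I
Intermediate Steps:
d = 626/513 (d = -626*(-1/513) = 626/513 ≈ 1.2203)
J(x) = x (J(x) = x + 0 = x)
g = -39614/513 (g = -76 - 1*626/513 = -76 - 626/513 = -39614/513 ≈ -77.220)
(J(S(3)) + g)² = (√(-5 + 3) - 39614/513)² = (√(-2) - 39614/513)² = (I*√2 - 39614/513)² = (-39614/513 + I*√2)²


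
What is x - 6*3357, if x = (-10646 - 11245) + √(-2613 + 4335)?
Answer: -42033 + √1722 ≈ -41992.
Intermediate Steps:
x = -21891 + √1722 ≈ -21850.
x - 6*3357 = (-21891 + √1722) - 6*3357 = (-21891 + √1722) - 20142 = -42033 + √1722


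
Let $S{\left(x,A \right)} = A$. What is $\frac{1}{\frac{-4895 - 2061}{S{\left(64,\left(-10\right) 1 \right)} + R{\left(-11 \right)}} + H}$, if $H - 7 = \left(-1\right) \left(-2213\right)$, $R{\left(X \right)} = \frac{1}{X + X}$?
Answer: $\frac{221}{643652} \approx 0.00034335$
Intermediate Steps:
$R{\left(X \right)} = \frac{1}{2 X}$
$H = 2220$ ($H = 7 - -2213 = 7 + 2213 = 2220$)
$\frac{1}{\frac{-4895 - 2061}{S{\left(64,\left(-10\right) 1 \right)} + R{\left(-11 \right)}} + H} = \frac{1}{\frac{-4895 - 2061}{\left(-10\right) 1 + \frac{1}{2 \left(-11\right)}} + 2220} = \frac{1}{- \frac{6956}{-10 + \frac{1}{2} \left(- \frac{1}{11}\right)} + 2220} = \frac{1}{- \frac{6956}{-10 - \frac{1}{22}} + 2220} = \frac{1}{- \frac{6956}{- \frac{221}{22}} + 2220} = \frac{1}{\left(-6956\right) \left(- \frac{22}{221}\right) + 2220} = \frac{1}{\frac{153032}{221} + 2220} = \frac{1}{\frac{643652}{221}} = \frac{221}{643652}$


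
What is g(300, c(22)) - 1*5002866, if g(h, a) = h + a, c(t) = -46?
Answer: -5002612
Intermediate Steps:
g(h, a) = a + h
g(300, c(22)) - 1*5002866 = (-46 + 300) - 1*5002866 = 254 - 5002866 = -5002612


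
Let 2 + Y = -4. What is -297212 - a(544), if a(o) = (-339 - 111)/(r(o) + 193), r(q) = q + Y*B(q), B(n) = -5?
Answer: -227961154/767 ≈ -2.9721e+5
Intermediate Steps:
Y = -6 (Y = -2 - 4 = -6)
r(q) = 30 + q (r(q) = q - 6*(-5) = q + 30 = 30 + q)
a(o) = -450/(223 + o) (a(o) = (-339 - 111)/((30 + o) + 193) = -450/(223 + o))
-297212 - a(544) = -297212 - (-450)/(223 + 544) = -297212 - (-450)/767 = -297212 - 1*(-450/767) = -297212 + 450/767 = -227961154/767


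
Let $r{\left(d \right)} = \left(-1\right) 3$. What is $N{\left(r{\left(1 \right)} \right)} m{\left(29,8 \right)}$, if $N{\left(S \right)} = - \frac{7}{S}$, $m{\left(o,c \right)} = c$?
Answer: $\frac{56}{3} \approx 18.667$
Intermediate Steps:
$r{\left(d \right)} = -3$
$N{\left(r{\left(1 \right)} \right)} m{\left(29,8 \right)} = - \frac{7}{-3} \cdot 8 = \left(-7\right) \left(- \frac{1}{3}\right) 8 = \frac{7}{3} \cdot 8 = \frac{56}{3}$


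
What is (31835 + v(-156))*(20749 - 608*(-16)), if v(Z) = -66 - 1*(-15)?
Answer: 968680968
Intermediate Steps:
v(Z) = -51 (v(Z) = -66 + 15 = -51)
(31835 + v(-156))*(20749 - 608*(-16)) = (31835 - 51)*(20749 - 608*(-16)) = 31784*(20749 + 9728) = 31784*30477 = 968680968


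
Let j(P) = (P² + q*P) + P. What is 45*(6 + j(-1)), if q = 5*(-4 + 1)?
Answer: 945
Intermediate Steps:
q = -15 (q = 5*(-3) = -15)
j(P) = P² - 14*P (j(P) = (P² - 15*P) + P = P² - 14*P)
45*(6 + j(-1)) = 45*(6 - (-14 - 1)) = 45*(6 - 1*(-15)) = 45*(6 + 15) = 45*21 = 945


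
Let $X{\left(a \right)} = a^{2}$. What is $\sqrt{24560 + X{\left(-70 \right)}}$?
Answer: $2 \sqrt{7365} \approx 171.64$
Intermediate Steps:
$\sqrt{24560 + X{\left(-70 \right)}} = \sqrt{24560 + \left(-70\right)^{2}} = \sqrt{24560 + 4900} = \sqrt{29460} = 2 \sqrt{7365}$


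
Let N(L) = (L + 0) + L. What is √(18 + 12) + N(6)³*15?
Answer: 25920 + √30 ≈ 25925.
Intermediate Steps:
N(L) = 2*L (N(L) = L + L = 2*L)
√(18 + 12) + N(6)³*15 = √(18 + 12) + (2*6)³*15 = √30 + 12³*15 = √30 + 1728*15 = √30 + 25920 = 25920 + √30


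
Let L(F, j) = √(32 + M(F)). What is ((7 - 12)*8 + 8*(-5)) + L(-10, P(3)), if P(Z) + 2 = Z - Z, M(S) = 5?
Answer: -80 + √37 ≈ -73.917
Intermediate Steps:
P(Z) = -2 (P(Z) = -2 + (Z - Z) = -2 + 0 = -2)
L(F, j) = √37 (L(F, j) = √(32 + 5) = √37)
((7 - 12)*8 + 8*(-5)) + L(-10, P(3)) = ((7 - 12)*8 + 8*(-5)) + √37 = (-5*8 - 40) + √37 = (-40 - 40) + √37 = -80 + √37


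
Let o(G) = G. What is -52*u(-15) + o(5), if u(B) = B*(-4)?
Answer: -3115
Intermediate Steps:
u(B) = -4*B
-52*u(-15) + o(5) = -(-208)*(-15) + 5 = -52*60 + 5 = -3120 + 5 = -3115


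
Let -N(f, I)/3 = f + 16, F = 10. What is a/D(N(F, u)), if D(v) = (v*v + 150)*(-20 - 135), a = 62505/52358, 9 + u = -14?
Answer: -4167/3372797644 ≈ -1.2355e-6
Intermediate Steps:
u = -23 (u = -9 - 14 = -23)
N(f, I) = -48 - 3*f (N(f, I) = -3*(f + 16) = -3*(16 + f) = -48 - 3*f)
a = 62505/52358 (a = 62505*(1/52358) = 62505/52358 ≈ 1.1938)
D(v) = -23250 - 155*v² (D(v) = (v² + 150)*(-155) = (150 + v²)*(-155) = -23250 - 155*v²)
a/D(N(F, u)) = 62505/(52358*(-23250 - 155*(-48 - 3*10)²)) = 62505/(52358*(-23250 - 155*(-48 - 30)²)) = 62505/(52358*(-23250 - 155*(-78)²)) = 62505/(52358*(-23250 - 155*6084)) = 62505/(52358*(-23250 - 943020)) = (62505/52358)/(-966270) = (62505/52358)*(-1/966270) = -4167/3372797644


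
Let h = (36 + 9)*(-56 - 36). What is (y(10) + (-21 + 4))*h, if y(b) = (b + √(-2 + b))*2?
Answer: -12420 - 16560*√2 ≈ -35839.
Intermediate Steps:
h = -4140 (h = 45*(-92) = -4140)
y(b) = 2*b + 2*√(-2 + b)
(y(10) + (-21 + 4))*h = ((2*10 + 2*√(-2 + 10)) + (-21 + 4))*(-4140) = ((20 + 2*√8) - 17)*(-4140) = ((20 + 2*(2*√2)) - 17)*(-4140) = ((20 + 4*√2) - 17)*(-4140) = (3 + 4*√2)*(-4140) = -12420 - 16560*√2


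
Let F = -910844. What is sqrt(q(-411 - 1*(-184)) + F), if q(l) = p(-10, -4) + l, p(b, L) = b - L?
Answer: I*sqrt(911077) ≈ 954.5*I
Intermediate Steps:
q(l) = -6 + l (q(l) = (-10 - 1*(-4)) + l = (-10 + 4) + l = -6 + l)
sqrt(q(-411 - 1*(-184)) + F) = sqrt((-6 + (-411 - 1*(-184))) - 910844) = sqrt((-6 + (-411 + 184)) - 910844) = sqrt((-6 - 227) - 910844) = sqrt(-233 - 910844) = sqrt(-911077) = I*sqrt(911077)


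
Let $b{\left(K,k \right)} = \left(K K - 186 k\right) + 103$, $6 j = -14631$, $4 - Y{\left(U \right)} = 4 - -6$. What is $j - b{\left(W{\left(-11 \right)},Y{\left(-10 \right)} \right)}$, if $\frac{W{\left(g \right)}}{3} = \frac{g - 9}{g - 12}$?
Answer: $- \frac{3876835}{1058} \approx -3664.3$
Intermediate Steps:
$Y{\left(U \right)} = -6$ ($Y{\left(U \right)} = 4 - \left(4 - -6\right) = 4 - \left(4 + 6\right) = 4 - 10 = -6$)
$j = - \frac{4877}{2}$ ($j = \frac{1}{6} \left(-14631\right) = - \frac{4877}{2} \approx -2438.5$)
$W{\left(g \right)} = \frac{3 \left(-9 + g\right)}{-12 + g}$ ($W{\left(g \right)} = 3 \frac{g - 9}{g - 12} = 3 \frac{-9 + g}{-12 + g} = \frac{3 \left(-9 + g\right)}{-12 + g}$)
$b{\left(K,k \right)} = 103 + K^{2} - 186 k$ ($b{\left(K,k \right)} = \left(K^{2} - 186 k\right) + 103 = 103 + K^{2} - 186 k$)
$j - b{\left(W{\left(-11 \right)},Y{\left(-10 \right)} \right)} = - \frac{4877}{2} - \left(103 + \left(\frac{3 \left(-9 - 11\right)}{-12 - 11}\right)^{2} - -1116\right) = - \frac{4877}{2} - \left(103 + \left(3 \frac{1}{-23} \left(-20\right)\right)^{2} + 1116\right) = - \frac{4877}{2} - \left(103 + \left(3 \left(- \frac{1}{23}\right) \left(-20\right)\right)^{2} + 1116\right) = - \frac{4877}{2} - \left(103 + \left(\frac{60}{23}\right)^{2} + 1116\right) = - \frac{4877}{2} - \left(103 + \frac{3600}{529} + 1116\right) = - \frac{4877}{2} - \frac{648451}{529} = - \frac{3876835}{1058}$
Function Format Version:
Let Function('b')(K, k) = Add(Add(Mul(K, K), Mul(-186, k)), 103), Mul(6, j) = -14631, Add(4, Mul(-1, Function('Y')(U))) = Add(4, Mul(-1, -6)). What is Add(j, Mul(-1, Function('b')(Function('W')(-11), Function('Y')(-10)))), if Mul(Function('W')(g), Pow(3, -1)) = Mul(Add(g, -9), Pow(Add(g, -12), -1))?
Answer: Rational(-3876835, 1058) ≈ -3664.3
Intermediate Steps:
Function('Y')(U) = -6 (Function('Y')(U) = Add(4, Mul(-1, Add(4, Mul(-1, -6)))) = Add(4, Mul(-1, Add(4, 6))) = Add(4, Mul(-1, 10)) = Add(4, -10) = -6)
j = Rational(-4877, 2) (j = Mul(Rational(1, 6), -14631) = Rational(-4877, 2) ≈ -2438.5)
Function('W')(g) = Mul(3, Pow(Add(-12, g), -1), Add(-9, g)) (Function('W')(g) = Mul(3, Mul(Add(g, -9), Pow(Add(g, -12), -1))) = Mul(3, Mul(Add(-9, g), Pow(Add(-12, g), -1))) = Mul(3, Mul(Pow(Add(-12, g), -1), Add(-9, g))) = Mul(3, Pow(Add(-12, g), -1), Add(-9, g)))
Function('b')(K, k) = Add(103, Pow(K, 2), Mul(-186, k)) (Function('b')(K, k) = Add(Add(Pow(K, 2), Mul(-186, k)), 103) = Add(103, Pow(K, 2), Mul(-186, k)))
Add(j, Mul(-1, Function('b')(Function('W')(-11), Function('Y')(-10)))) = Add(Rational(-4877, 2), Mul(-1, Add(103, Pow(Mul(3, Pow(Add(-12, -11), -1), Add(-9, -11)), 2), Mul(-186, -6)))) = Add(Rational(-4877, 2), Mul(-1, Add(103, Pow(Mul(3, Pow(-23, -1), -20), 2), 1116))) = Add(Rational(-4877, 2), Mul(-1, Add(103, Pow(Mul(3, Rational(-1, 23), -20), 2), 1116))) = Add(Rational(-4877, 2), Mul(-1, Add(103, Pow(Rational(60, 23), 2), 1116))) = Add(Rational(-4877, 2), Mul(-1, Add(103, Rational(3600, 529), 1116))) = Add(Rational(-4877, 2), Mul(-1, Rational(648451, 529))) = Add(Rational(-4877, 2), Rational(-648451, 529)) = Rational(-3876835, 1058)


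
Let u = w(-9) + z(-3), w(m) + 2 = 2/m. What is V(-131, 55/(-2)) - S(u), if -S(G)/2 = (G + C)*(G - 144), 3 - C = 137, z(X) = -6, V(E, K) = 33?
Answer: 3509873/81 ≈ 43332.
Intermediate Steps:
w(m) = -2 + 2/m
C = -134 (C = 3 - 1*137 = 3 - 137 = -134)
u = -74/9 (u = (-2 + 2/(-9)) - 6 = (-2 + 2*(-1/9)) - 6 = (-2 - 2/9) - 6 = -20/9 - 6 = -74/9 ≈ -8.2222)
S(G) = -2*(-144 + G)*(-134 + G) (S(G) = -2*(G - 134)*(G - 144) = -2*(-134 + G)*(-144 + G) = -2*(-144 + G)*(-134 + G))
V(-131, 55/(-2)) - S(u) = 33 - (-38592 - 2*(-74/9)**2 + 556*(-74/9)) = 33 - (-38592 - 2*5476/81 - 41144/9) = 33 - (-38592 - 10952/81 - 41144/9) = 33 - 1*(-3507200/81) = 33 + 3507200/81 = 3509873/81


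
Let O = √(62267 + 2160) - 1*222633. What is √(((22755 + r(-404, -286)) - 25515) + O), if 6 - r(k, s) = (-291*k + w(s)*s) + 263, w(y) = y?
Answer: √(-425010 + √64427) ≈ 651.73*I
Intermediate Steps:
O = -222633 + √64427 (O = √64427 - 222633 = -222633 + √64427 ≈ -2.2238e+5)
r(k, s) = -257 - s² + 291*k (r(k, s) = 6 - ((-291*k + s*s) + 263) = 6 - ((-291*k + s²) + 263) = 6 - ((s² - 291*k) + 263) = 6 - (263 + s² - 291*k) = 6 + (-263 - s² + 291*k) = -257 - s² + 291*k)
√(((22755 + r(-404, -286)) - 25515) + O) = √(((22755 + (-257 - 1*(-286)² + 291*(-404))) - 25515) + (-222633 + √64427)) = √(((22755 + (-257 - 1*81796 - 117564)) - 25515) + (-222633 + √64427)) = √(((22755 + (-257 - 81796 - 117564)) - 25515) + (-222633 + √64427)) = √(((22755 - 199617) - 25515) + (-222633 + √64427)) = √((-176862 - 25515) + (-222633 + √64427)) = √(-202377 + (-222633 + √64427)) = √(-425010 + √64427)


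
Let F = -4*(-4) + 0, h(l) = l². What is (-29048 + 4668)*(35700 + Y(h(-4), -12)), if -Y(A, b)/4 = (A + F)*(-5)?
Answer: -885969200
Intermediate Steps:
F = 16 (F = 16 + 0 = 16)
Y(A, b) = 320 + 20*A (Y(A, b) = -4*(A + 16)*(-5) = -4*(16 + A)*(-5) = -4*(-80 - 5*A) = 320 + 20*A)
(-29048 + 4668)*(35700 + Y(h(-4), -12)) = (-29048 + 4668)*(35700 + (320 + 20*(-4)²)) = -24380*(35700 + (320 + 20*16)) = -24380*(35700 + (320 + 320)) = -24380*(35700 + 640) = -24380*36340 = -885969200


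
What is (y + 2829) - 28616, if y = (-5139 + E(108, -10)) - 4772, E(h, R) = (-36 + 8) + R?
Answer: -35736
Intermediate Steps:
E(h, R) = -28 + R
y = -9949 (y = (-5139 + (-28 - 10)) - 4772 = (-5139 - 38) - 4772 = -5177 - 4772 = -9949)
(y + 2829) - 28616 = (-9949 + 2829) - 28616 = -7120 - 28616 = -35736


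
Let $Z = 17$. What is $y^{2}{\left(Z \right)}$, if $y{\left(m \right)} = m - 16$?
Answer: $1$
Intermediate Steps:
$y{\left(m \right)} = -16 + m$
$y^{2}{\left(Z \right)} = \left(-16 + 17\right)^{2} = 1^{2} = 1$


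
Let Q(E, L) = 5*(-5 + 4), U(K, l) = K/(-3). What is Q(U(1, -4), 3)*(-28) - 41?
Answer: 99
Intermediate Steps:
U(K, l) = -K/3 (U(K, l) = K*(-⅓) = -K/3)
Q(E, L) = -5 (Q(E, L) = 5*(-1) = -5)
Q(U(1, -4), 3)*(-28) - 41 = -5*(-28) - 41 = 140 - 41 = 99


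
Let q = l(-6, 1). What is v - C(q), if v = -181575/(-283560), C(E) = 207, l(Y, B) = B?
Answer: -3901023/18904 ≈ -206.36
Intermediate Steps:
q = 1
v = 12105/18904 (v = -181575*(-1/283560) = 12105/18904 ≈ 0.64034)
v - C(q) = 12105/18904 - 1*207 = 12105/18904 - 207 = -3901023/18904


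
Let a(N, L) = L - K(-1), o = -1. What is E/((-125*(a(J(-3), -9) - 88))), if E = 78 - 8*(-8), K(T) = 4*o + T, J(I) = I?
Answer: 71/5750 ≈ 0.012348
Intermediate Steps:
K(T) = -4 + T (K(T) = 4*(-1) + T = -4 + T)
a(N, L) = 5 + L (a(N, L) = L - (-4 - 1) = L - 1*(-5) = L + 5 = 5 + L)
E = 142 (E = 78 + 64 = 142)
E/((-125*(a(J(-3), -9) - 88))) = 142/((-125*((5 - 9) - 88))) = 142/((-125*(-4 - 88))) = 142/((-125*(-92))) = 142/11500 = 142*(1/11500) = 71/5750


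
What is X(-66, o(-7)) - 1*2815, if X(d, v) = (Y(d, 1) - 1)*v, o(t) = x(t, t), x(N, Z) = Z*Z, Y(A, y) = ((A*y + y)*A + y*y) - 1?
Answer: 207346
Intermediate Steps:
Y(A, y) = -1 + y² + A*(y + A*y) (Y(A, y) = ((y + A*y)*A + y²) - 1 = (A*(y + A*y) + y²) - 1 = (y² + A*(y + A*y)) - 1 = -1 + y² + A*(y + A*y))
x(N, Z) = Z²
o(t) = t²
X(d, v) = v*(-1 + d + d²) (X(d, v) = ((-1 + 1² + d*1 + 1*d²) - 1)*v = ((-1 + 1 + d + d²) - 1)*v = ((d + d²) - 1)*v = (-1 + d + d²)*v = v*(-1 + d + d²))
X(-66, o(-7)) - 1*2815 = (-7)²*(-1 - 66 + (-66)²) - 1*2815 = 49*(-1 - 66 + 4356) - 2815 = 49*4289 - 2815 = 210161 - 2815 = 207346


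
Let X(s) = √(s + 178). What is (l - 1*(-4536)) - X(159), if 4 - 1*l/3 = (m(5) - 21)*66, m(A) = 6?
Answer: 7518 - √337 ≈ 7499.6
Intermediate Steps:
X(s) = √(178 + s)
l = 2982 (l = 12 - 3*(6 - 21)*66 = 12 - (-45)*66 = 12 - 3*(-990) = 12 + 2970 = 2982)
(l - 1*(-4536)) - X(159) = (2982 - 1*(-4536)) - √(178 + 159) = (2982 + 4536) - √337 = 7518 - √337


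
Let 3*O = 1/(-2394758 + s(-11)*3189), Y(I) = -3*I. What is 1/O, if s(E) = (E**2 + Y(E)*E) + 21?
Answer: -9298581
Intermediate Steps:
s(E) = 21 - 2*E**2 (s(E) = (E**2 + (-3*E)*E) + 21 = (E**2 - 3*E**2) + 21 = -2*E**2 + 21 = 21 - 2*E**2)
O = -1/9298581 (O = 1/(3*(-2394758 + (21 - 2*(-11)**2)*3189)) = 1/(3*(-2394758 + (21 - 2*121)*3189)) = 1/(3*(-2394758 + (21 - 242)*3189)) = 1/(3*(-2394758 - 221*3189)) = 1/(3*(-2394758 - 704769)) = (1/3)/(-3099527) = (1/3)*(-1/3099527) = -1/9298581 ≈ -1.0754e-7)
1/O = 1/(-1/9298581) = -9298581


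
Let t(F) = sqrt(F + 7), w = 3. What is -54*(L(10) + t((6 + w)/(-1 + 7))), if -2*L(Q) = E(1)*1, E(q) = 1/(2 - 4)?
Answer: -27/2 - 27*sqrt(34) ≈ -170.94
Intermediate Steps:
E(q) = -1/2 (E(q) = 1/(-2) = -1/2)
t(F) = sqrt(7 + F)
L(Q) = 1/4 (L(Q) = -(-1)/4 = -1/2*(-1/2) = 1/4)
-54*(L(10) + t((6 + w)/(-1 + 7))) = -54*(1/4 + sqrt(7 + (6 + 3)/(-1 + 7))) = -54*(1/4 + sqrt(7 + 9/6)) = -54*(1/4 + sqrt(7 + 9*(1/6))) = -54*(1/4 + sqrt(7 + 3/2)) = -54*(1/4 + sqrt(17/2)) = -54*(1/4 + sqrt(34)/2) = -27/2 - 27*sqrt(34)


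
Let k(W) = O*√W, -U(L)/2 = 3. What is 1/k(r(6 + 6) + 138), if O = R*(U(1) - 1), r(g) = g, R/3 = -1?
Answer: √6/630 ≈ 0.0038881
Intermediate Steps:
R = -3 (R = 3*(-1) = -3)
U(L) = -6 (U(L) = -2*3 = -6)
O = 21 (O = -3*(-6 - 1) = -3*(-7) = 21)
k(W) = 21*√W
1/k(r(6 + 6) + 138) = 1/(21*√((6 + 6) + 138)) = 1/(21*√(12 + 138)) = 1/(21*√150) = 1/(21*(5*√6)) = 1/(105*√6) = √6/630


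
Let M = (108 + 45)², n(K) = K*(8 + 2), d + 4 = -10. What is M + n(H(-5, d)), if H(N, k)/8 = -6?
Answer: 22929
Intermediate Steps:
d = -14 (d = -4 - 10 = -14)
H(N, k) = -48 (H(N, k) = 8*(-6) = -48)
n(K) = 10*K (n(K) = K*10 = 10*K)
M = 23409 (M = 153² = 23409)
M + n(H(-5, d)) = 23409 + 10*(-48) = 23409 - 480 = 22929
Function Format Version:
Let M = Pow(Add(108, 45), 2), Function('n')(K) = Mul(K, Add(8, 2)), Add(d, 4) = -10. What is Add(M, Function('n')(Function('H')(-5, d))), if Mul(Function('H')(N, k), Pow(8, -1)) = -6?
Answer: 22929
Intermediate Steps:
d = -14 (d = Add(-4, -10) = -14)
Function('H')(N, k) = -48 (Function('H')(N, k) = Mul(8, -6) = -48)
Function('n')(K) = Mul(10, K) (Function('n')(K) = Mul(K, 10) = Mul(10, K))
M = 23409 (M = Pow(153, 2) = 23409)
Add(M, Function('n')(Function('H')(-5, d))) = Add(23409, Mul(10, -48)) = Add(23409, -480) = 22929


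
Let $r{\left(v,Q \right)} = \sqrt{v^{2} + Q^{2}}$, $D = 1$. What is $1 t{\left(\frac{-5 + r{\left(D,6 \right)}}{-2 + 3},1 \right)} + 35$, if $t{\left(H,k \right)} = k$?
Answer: $36$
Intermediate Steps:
$r{\left(v,Q \right)} = \sqrt{Q^{2} + v^{2}}$
$1 t{\left(\frac{-5 + r{\left(D,6 \right)}}{-2 + 3},1 \right)} + 35 = 1 \cdot 1 + 35 = 1 + 35 = 36$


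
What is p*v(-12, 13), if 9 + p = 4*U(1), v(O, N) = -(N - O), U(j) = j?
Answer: 125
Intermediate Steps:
v(O, N) = O - N
p = -5 (p = -9 + 4*1 = -9 + 4 = -5)
p*v(-12, 13) = -5*(-12 - 1*13) = -5*(-12 - 13) = -5*(-25) = 125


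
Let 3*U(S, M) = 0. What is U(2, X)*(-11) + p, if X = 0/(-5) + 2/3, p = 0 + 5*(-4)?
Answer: -20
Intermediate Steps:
p = -20 (p = 0 - 20 = -20)
X = ⅔ (X = 0*(-⅕) + 2*(⅓) = 0 + ⅔ = ⅔ ≈ 0.66667)
U(S, M) = 0 (U(S, M) = (⅓)*0 = 0)
U(2, X)*(-11) + p = 0*(-11) - 20 = 0 - 20 = -20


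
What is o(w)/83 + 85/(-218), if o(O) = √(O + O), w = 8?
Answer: -6183/18094 ≈ -0.34172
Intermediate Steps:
o(O) = √2*√O (o(O) = √(2*O) = √2*√O)
o(w)/83 + 85/(-218) = (√2*√8)/83 + 85/(-218) = (√2*(2*√2))*(1/83) + 85*(-1/218) = 4*(1/83) - 85/218 = 4/83 - 85/218 = -6183/18094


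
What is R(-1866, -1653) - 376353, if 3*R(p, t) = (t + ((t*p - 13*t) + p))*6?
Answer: 5828583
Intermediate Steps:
R(p, t) = -24*t + 2*p + 2*p*t (R(p, t) = ((t + ((t*p - 13*t) + p))*6)/3 = ((t + ((p*t - 13*t) + p))*6)/3 = ((t + ((-13*t + p*t) + p))*6)/3 = ((t + (p - 13*t + p*t))*6)/3 = ((p - 12*t + p*t)*6)/3 = (-72*t + 6*p + 6*p*t)/3 = -24*t + 2*p + 2*p*t)
R(-1866, -1653) - 376353 = (-24*(-1653) + 2*(-1866) + 2*(-1866)*(-1653)) - 376353 = (39672 - 3732 + 6168996) - 376353 = 6204936 - 376353 = 5828583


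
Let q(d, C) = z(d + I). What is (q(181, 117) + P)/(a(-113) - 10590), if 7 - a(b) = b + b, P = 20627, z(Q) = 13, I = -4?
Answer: -20640/10357 ≈ -1.9929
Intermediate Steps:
q(d, C) = 13
a(b) = 7 - 2*b (a(b) = 7 - (b + b) = 7 - 2*b)
(q(181, 117) + P)/(a(-113) - 10590) = (13 + 20627)/((7 - 2*(-113)) - 10590) = 20640/((7 + 226) - 10590) = 20640/(233 - 10590) = 20640/(-10357) = 20640*(-1/10357) = -20640/10357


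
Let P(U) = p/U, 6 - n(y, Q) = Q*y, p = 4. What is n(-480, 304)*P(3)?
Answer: 194568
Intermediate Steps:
n(y, Q) = 6 - Q*y
P(U) = 4/U
n(-480, 304)*P(3) = (6 - 1*304*(-480))*(4/3) = (6 + 145920)*(4*(1/3)) = 145926*(4/3) = 194568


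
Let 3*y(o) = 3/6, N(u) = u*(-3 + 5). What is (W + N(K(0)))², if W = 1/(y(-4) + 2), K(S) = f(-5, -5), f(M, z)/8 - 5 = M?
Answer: 36/169 ≈ 0.21302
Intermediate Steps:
f(M, z) = 40 + 8*M
K(S) = 0 (K(S) = 40 + 8*(-5) = 40 - 40 = 0)
N(u) = 2*u (N(u) = u*2 = 2*u)
y(o) = ⅙ (y(o) = (3/6)/3 = (3*(⅙))/3 = (⅓)*(½) = ⅙)
W = 6/13 (W = 1/(⅙ + 2) = 1/(13/6) = 6/13 ≈ 0.46154)
(W + N(K(0)))² = (6/13 + 2*0)² = (6/13 + 0)² = (6/13)² = 36/169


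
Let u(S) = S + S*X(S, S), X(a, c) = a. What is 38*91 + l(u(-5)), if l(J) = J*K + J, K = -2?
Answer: 3438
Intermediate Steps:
u(S) = S + S**2 (u(S) = S + S*S = S + S**2)
l(J) = -J (l(J) = J*(-2) + J = -2*J + J = -J)
38*91 + l(u(-5)) = 38*91 - (-5)*(1 - 5) = 3458 - (-5)*(-4) = 3458 - 1*20 = 3458 - 20 = 3438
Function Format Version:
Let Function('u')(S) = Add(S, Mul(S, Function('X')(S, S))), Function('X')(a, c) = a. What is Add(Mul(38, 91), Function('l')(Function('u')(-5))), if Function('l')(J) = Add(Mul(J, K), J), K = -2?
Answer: 3438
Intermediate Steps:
Function('u')(S) = Add(S, Pow(S, 2)) (Function('u')(S) = Add(S, Mul(S, S)) = Add(S, Pow(S, 2)))
Function('l')(J) = Mul(-1, J) (Function('l')(J) = Add(Mul(J, -2), J) = Add(Mul(-2, J), J) = Mul(-1, J))
Add(Mul(38, 91), Function('l')(Function('u')(-5))) = Add(Mul(38, 91), Mul(-1, Mul(-5, Add(1, -5)))) = Add(3458, Mul(-1, Mul(-5, -4))) = Add(3458, Mul(-1, 20)) = Add(3458, -20) = 3438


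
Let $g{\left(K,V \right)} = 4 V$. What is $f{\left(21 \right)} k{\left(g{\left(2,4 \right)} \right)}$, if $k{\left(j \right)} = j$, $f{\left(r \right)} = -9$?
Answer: $-144$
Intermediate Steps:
$f{\left(21 \right)} k{\left(g{\left(2,4 \right)} \right)} = - 9 \cdot 4 \cdot 4 = \left(-9\right) 16 = -144$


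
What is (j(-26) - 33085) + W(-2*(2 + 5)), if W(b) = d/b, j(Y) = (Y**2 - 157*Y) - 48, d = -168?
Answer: -28363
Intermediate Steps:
j(Y) = -48 + Y**2 - 157*Y
W(b) = -168/b
(j(-26) - 33085) + W(-2*(2 + 5)) = ((-48 + (-26)**2 - 157*(-26)) - 33085) - 168*(-1/(2*(2 + 5))) = ((-48 + 676 + 4082) - 33085) - 168/((-2*7)) = (4710 - 33085) - 168/(-14) = -28375 - 168*(-1/14) = -28375 + 12 = -28363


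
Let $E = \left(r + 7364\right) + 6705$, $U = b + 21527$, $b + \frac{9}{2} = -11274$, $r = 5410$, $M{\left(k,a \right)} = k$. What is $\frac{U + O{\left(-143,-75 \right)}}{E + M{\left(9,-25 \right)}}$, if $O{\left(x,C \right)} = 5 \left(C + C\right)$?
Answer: $\frac{18997}{38976} \approx 0.4874$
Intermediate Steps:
$b = - \frac{22557}{2}$ ($b = - \frac{9}{2} - 11274 = - \frac{22557}{2} \approx -11279.0$)
$U = \frac{20497}{2}$ ($U = - \frac{22557}{2} + 21527 = \frac{20497}{2} \approx 10249.0$)
$O{\left(x,C \right)} = 10 C$ ($O{\left(x,C \right)} = 5 \cdot 2 C = 10 C$)
$E = 19479$ ($E = \left(5410 + 7364\right) + 6705 = 12774 + 6705 = 19479$)
$\frac{U + O{\left(-143,-75 \right)}}{E + M{\left(9,-25 \right)}} = \frac{\frac{20497}{2} + 10 \left(-75\right)}{19479 + 9} = \frac{\frac{20497}{2} - 750}{19488} = \frac{18997}{2} \cdot \frac{1}{19488} = \frac{18997}{38976}$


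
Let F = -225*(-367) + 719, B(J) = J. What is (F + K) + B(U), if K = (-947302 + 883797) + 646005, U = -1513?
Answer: 664281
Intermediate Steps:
F = 83294 (F = 82575 + 719 = 83294)
K = 582500 (K = -63505 + 646005 = 582500)
(F + K) + B(U) = (83294 + 582500) - 1513 = 665794 - 1513 = 664281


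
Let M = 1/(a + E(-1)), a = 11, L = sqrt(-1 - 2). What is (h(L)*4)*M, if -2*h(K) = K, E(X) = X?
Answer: -I*sqrt(3)/5 ≈ -0.34641*I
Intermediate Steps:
L = I*sqrt(3) (L = sqrt(-3) = I*sqrt(3) ≈ 1.732*I)
h(K) = -K/2
M = 1/10 (M = 1/(11 - 1) = 1/10 ≈ 0.10000)
(h(L)*4)*M = (-I*sqrt(3)/2*4)*(1/10) = -2*I*sqrt(3)*(1/10) = -I*sqrt(3)/5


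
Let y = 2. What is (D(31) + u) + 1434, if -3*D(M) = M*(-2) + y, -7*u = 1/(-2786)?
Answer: 28355909/19502 ≈ 1454.0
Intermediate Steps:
u = 1/19502 (u = -1/7/(-2786) = -1/7*(-1/2786) = 1/19502 ≈ 5.1277e-5)
D(M) = -2/3 + 2*M/3 (D(M) = -(M*(-2) + 2)/3 = -(-2*M + 2)/3 = -(2 - 2*M)/3 = -2/3 + 2*M/3)
(D(31) + u) + 1434 = ((-2/3 + (2/3)*31) + 1/19502) + 1434 = ((-2/3 + 62/3) + 1/19502) + 1434 = (20 + 1/19502) + 1434 = 390041/19502 + 1434 = 28355909/19502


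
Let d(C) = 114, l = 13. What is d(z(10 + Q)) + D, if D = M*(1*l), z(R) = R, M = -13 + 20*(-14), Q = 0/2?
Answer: -3695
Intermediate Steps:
Q = 0 (Q = 0*(½) = 0)
M = -293 (M = -13 - 280 = -293)
D = -3809 (D = -293*13 = -3809)
d(z(10 + Q)) + D = 114 - 3809 = -3695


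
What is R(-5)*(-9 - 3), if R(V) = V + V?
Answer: 120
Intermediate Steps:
R(V) = 2*V
R(-5)*(-9 - 3) = (2*(-5))*(-9 - 3) = -10*(-12) = 120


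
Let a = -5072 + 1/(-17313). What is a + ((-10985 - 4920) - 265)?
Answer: -367762747/17313 ≈ -21242.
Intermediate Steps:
a = -87811537/17313 (a = -5072 - 1/17313 = -87811537/17313 ≈ -5072.0)
a + ((-10985 - 4920) - 265) = -87811537/17313 + ((-10985 - 4920) - 265) = -87811537/17313 + (-15905 - 265) = -87811537/17313 - 16170 = -367762747/17313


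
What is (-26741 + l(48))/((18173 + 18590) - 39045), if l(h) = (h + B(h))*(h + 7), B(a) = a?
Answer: 21461/2282 ≈ 9.4045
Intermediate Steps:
l(h) = 2*h*(7 + h) (l(h) = (h + h)*(h + 7) = (2*h)*(7 + h) = 2*h*(7 + h))
(-26741 + l(48))/((18173 + 18590) - 39045) = (-26741 + 2*48*(7 + 48))/((18173 + 18590) - 39045) = (-26741 + 2*48*55)/(36763 - 39045) = (-26741 + 5280)/(-2282) = -21461*(-1/2282) = 21461/2282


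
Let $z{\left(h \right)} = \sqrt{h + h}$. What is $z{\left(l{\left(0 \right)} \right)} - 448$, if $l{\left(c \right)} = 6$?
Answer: $-448 + 2 \sqrt{3} \approx -444.54$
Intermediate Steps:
$z{\left(h \right)} = \sqrt{2} \sqrt{h}$ ($z{\left(h \right)} = \sqrt{2 h} = \sqrt{2} \sqrt{h}$)
$z{\left(l{\left(0 \right)} \right)} - 448 = \sqrt{2} \sqrt{6} - 448 = 2 \sqrt{3} - 448 = -448 + 2 \sqrt{3}$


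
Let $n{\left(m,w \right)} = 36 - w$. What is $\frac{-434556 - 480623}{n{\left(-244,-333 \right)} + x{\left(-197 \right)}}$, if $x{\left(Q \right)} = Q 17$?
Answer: $\frac{915179}{2980} \approx 307.11$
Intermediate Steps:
$x{\left(Q \right)} = 17 Q$
$\frac{-434556 - 480623}{n{\left(-244,-333 \right)} + x{\left(-197 \right)}} = \frac{-434556 - 480623}{\left(36 - -333\right) + 17 \left(-197\right)} = - \frac{915179}{\left(36 + 333\right) - 3349} = - \frac{915179}{369 - 3349} = - \frac{915179}{-2980} = \left(-915179\right) \left(- \frac{1}{2980}\right) = \frac{915179}{2980}$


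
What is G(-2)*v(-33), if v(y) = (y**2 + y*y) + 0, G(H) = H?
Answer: -4356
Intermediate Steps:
v(y) = 2*y**2 (v(y) = (y**2 + y**2) + 0 = 2*y**2 + 0 = 2*y**2)
G(-2)*v(-33) = -4*(-33)**2 = -4*1089 = -2*2178 = -4356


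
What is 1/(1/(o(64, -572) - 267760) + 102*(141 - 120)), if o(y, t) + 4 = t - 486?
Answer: 268822/575816723 ≈ 0.00046685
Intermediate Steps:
o(y, t) = -490 + t (o(y, t) = -4 + (t - 486) = -4 + (-486 + t) = -490 + t)
1/(1/(o(64, -572) - 267760) + 102*(141 - 120)) = 1/(1/((-490 - 572) - 267760) + 102*(141 - 120)) = 1/(1/(-1062 - 267760) + 102*21) = 1/(1/(-268822) + 2142) = 1/(-1/268822 + 2142) = 1/(575816723/268822) = 268822/575816723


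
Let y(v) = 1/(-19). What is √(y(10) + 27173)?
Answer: √9809434/19 ≈ 164.84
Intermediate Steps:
y(v) = -1/19
√(y(10) + 27173) = √(-1/19 + 27173) = √(516286/19) = √9809434/19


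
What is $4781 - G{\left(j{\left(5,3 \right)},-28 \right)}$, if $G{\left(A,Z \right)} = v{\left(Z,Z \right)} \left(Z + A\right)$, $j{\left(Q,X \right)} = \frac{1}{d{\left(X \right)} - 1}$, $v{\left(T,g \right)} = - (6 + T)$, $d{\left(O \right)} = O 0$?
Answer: $5419$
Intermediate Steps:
$d{\left(O \right)} = 0$
$v{\left(T,g \right)} = -6 - T$
$j{\left(Q,X \right)} = -1$ ($j{\left(Q,X \right)} = \frac{1}{0 - 1} = \frac{1}{-1} = -1$)
$G{\left(A,Z \right)} = \left(-6 - Z\right) \left(A + Z\right)$ ($G{\left(A,Z \right)} = \left(-6 - Z\right) \left(Z + A\right) = \left(-6 - Z\right) \left(A + Z\right)$)
$4781 - G{\left(j{\left(5,3 \right)},-28 \right)} = 4781 - - \left(6 - 28\right) \left(-1 - 28\right) = 4781 - \left(-1\right) \left(-22\right) \left(-29\right) = 4781 - -638 = 4781 + 638 = 5419$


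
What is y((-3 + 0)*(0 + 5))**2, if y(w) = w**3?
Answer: 11390625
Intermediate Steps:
y((-3 + 0)*(0 + 5))**2 = (((-3 + 0)*(0 + 5))**3)**2 = ((-3*5)**3)**2 = ((-15)**3)**2 = (-3375)**2 = 11390625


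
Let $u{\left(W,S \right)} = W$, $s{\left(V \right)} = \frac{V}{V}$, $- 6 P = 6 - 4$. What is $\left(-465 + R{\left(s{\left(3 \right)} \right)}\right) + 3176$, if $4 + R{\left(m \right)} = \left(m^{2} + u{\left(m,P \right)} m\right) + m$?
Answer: $2710$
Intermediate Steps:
$P = - \frac{1}{3}$ ($P = - \frac{6 - 4}{6} = \left(- \frac{1}{6}\right) 2 = - \frac{1}{3} \approx -0.33333$)
$s{\left(V \right)} = 1$
$R{\left(m \right)} = -4 + m + 2 m^{2}$ ($R{\left(m \right)} = -4 + \left(\left(m^{2} + m m\right) + m\right) = -4 + \left(\left(m^{2} + m^{2}\right) + m\right) = -4 + \left(2 m^{2} + m\right) = -4 + \left(m + 2 m^{2}\right) = -4 + m + 2 m^{2}$)
$\left(-465 + R{\left(s{\left(3 \right)} \right)}\right) + 3176 = \left(-465 + \left(-4 + 1 + 2 \cdot 1^{2}\right)\right) + 3176 = \left(-465 + \left(-4 + 1 + 2 \cdot 1\right)\right) + 3176 = \left(-465 + \left(-4 + 1 + 2\right)\right) + 3176 = \left(-465 - 1\right) + 3176 = -466 + 3176 = 2710$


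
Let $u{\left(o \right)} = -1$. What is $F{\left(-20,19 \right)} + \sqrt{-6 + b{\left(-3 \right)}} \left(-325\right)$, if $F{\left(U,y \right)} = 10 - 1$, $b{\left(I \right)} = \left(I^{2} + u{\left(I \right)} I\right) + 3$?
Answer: $-966$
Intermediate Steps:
$b{\left(I \right)} = 3 + I^{2} - I$ ($b{\left(I \right)} = \left(I^{2} - I\right) + 3 = 3 + I^{2} - I$)
$F{\left(U,y \right)} = 9$ ($F{\left(U,y \right)} = 10 - 1 = 9$)
$F{\left(-20,19 \right)} + \sqrt{-6 + b{\left(-3 \right)}} \left(-325\right) = 9 + \sqrt{-6 + \left(3 + \left(-3\right)^{2} - -3\right)} \left(-325\right) = 9 + \sqrt{-6 + \left(3 + 9 + 3\right)} \left(-325\right) = 9 + \sqrt{-6 + 15} \left(-325\right) = 9 + \sqrt{9} \left(-325\right) = 9 + 3 \left(-325\right) = 9 - 975 = -966$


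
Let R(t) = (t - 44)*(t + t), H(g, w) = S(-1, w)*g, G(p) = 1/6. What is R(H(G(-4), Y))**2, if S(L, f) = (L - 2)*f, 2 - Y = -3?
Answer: 216225/4 ≈ 54056.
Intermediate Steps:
G(p) = 1/6
Y = 5 (Y = 2 - 1*(-3) = 2 + 3 = 5)
S(L, f) = f*(-2 + L) (S(L, f) = (-2 + L)*f = f*(-2 + L))
H(g, w) = -3*g*w (H(g, w) = (w*(-2 - 1))*g = (w*(-3))*g = (-3*w)*g = -3*g*w)
R(t) = 2*t*(-44 + t) (R(t) = (-44 + t)*(2*t) = 2*t*(-44 + t))
R(H(G(-4), Y))**2 = (2*(-3*1/6*5)*(-44 - 3*1/6*5))**2 = (2*(-5/2)*(-44 - 5/2))**2 = (2*(-5/2)*(-93/2))**2 = (465/2)**2 = 216225/4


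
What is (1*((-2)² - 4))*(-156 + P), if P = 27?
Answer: 0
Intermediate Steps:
(1*((-2)² - 4))*(-156 + P) = (1*((-2)² - 4))*(-156 + 27) = (1*(4 - 4))*(-129) = (1*0)*(-129) = 0*(-129) = 0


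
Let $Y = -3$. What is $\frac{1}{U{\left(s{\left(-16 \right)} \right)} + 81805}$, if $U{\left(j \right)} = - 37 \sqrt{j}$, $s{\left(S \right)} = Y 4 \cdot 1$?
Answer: $\frac{81805}{6692074453} + \frac{74 i \sqrt{3}}{6692074453} \approx 1.2224 \cdot 10^{-5} + 1.9153 \cdot 10^{-8} i$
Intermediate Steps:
$s{\left(S \right)} = -12$ ($s{\left(S \right)} = \left(-3\right) 4 \cdot 1 = \left(-12\right) 1 = -12$)
$\frac{1}{U{\left(s{\left(-16 \right)} \right)} + 81805} = \frac{1}{- 37 \sqrt{-12} + 81805} = \frac{1}{- 37 \cdot 2 i \sqrt{3} + 81805} = \frac{1}{- 74 i \sqrt{3} + 81805} = \frac{1}{81805 - 74 i \sqrt{3}}$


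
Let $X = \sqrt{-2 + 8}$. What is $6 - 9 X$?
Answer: $6 - 9 \sqrt{6} \approx -16.045$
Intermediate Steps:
$X = \sqrt{6} \approx 2.4495$
$6 - 9 X = 6 - 9 \sqrt{6}$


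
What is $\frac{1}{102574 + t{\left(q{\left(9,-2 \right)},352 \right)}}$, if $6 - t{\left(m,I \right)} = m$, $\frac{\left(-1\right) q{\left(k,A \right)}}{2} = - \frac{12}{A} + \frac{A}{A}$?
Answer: $\frac{1}{102594} \approx 9.7472 \cdot 10^{-6}$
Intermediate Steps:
$q{\left(k,A \right)} = -2 + \frac{24}{A}$ ($q{\left(k,A \right)} = - 2 \left(- \frac{12}{A} + \frac{A}{A}\right) = - 2 \left(- \frac{12}{A} + 1\right) = - 2 \left(1 - \frac{12}{A}\right) = -2 + \frac{24}{A}$)
$t{\left(m,I \right)} = 6 - m$
$\frac{1}{102574 + t{\left(q{\left(9,-2 \right)},352 \right)}} = \frac{1}{102574 + \left(6 - \left(-2 + \frac{24}{-2}\right)\right)} = \frac{1}{102574 + \left(6 - \left(-2 + 24 \left(- \frac{1}{2}\right)\right)\right)} = \frac{1}{102574 + \left(6 - \left(-2 - 12\right)\right)} = \frac{1}{102574 + \left(6 - -14\right)} = \frac{1}{102574 + \left(6 + 14\right)} = \frac{1}{102574 + 20} = \frac{1}{102594}$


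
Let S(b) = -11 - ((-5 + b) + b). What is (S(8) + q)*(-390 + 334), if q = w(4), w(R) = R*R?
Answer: 336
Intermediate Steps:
w(R) = R**2
q = 16 (q = 4**2 = 16)
S(b) = -6 - 2*b (S(b) = -11 - (-5 + 2*b) = -11 + (5 - 2*b) = -6 - 2*b)
(S(8) + q)*(-390 + 334) = ((-6 - 2*8) + 16)*(-390 + 334) = ((-6 - 16) + 16)*(-56) = (-22 + 16)*(-56) = -6*(-56) = 336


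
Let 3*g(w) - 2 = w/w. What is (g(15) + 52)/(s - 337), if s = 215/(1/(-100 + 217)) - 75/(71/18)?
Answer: 3763/1760728 ≈ 0.0021372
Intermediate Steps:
g(w) = 1 (g(w) = ⅔ + (w/w)/3 = ⅔ + (⅓)*1 = ⅔ + ⅓ = 1)
s = 1784655/71 (s = 215/(1/117) - 75/(71*(1/18)) = 215/(1/117) - 75/71/18 = 215*117 - 75*18/71 = 25155 - 1350/71 = 1784655/71 ≈ 25136.)
(g(15) + 52)/(s - 337) = (1 + 52)/(1784655/71 - 337) = 53/(1760728/71) = 53*(71/1760728) = 3763/1760728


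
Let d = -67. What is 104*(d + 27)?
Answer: -4160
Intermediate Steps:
104*(d + 27) = 104*(-67 + 27) = 104*(-40) = -4160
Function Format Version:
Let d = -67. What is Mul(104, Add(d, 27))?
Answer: -4160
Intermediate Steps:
Mul(104, Add(d, 27)) = Mul(104, Add(-67, 27)) = Mul(104, -40) = -4160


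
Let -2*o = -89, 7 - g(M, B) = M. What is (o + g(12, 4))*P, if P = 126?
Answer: 4977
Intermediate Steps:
g(M, B) = 7 - M
o = 89/2 (o = -½*(-89) = 89/2 ≈ 44.500)
(o + g(12, 4))*P = (89/2 + (7 - 1*12))*126 = (89/2 + (7 - 12))*126 = (89/2 - 5)*126 = (79/2)*126 = 4977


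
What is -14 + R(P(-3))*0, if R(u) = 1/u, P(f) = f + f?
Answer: -14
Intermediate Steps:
P(f) = 2*f
-14 + R(P(-3))*0 = -14 + 0/(2*(-3)) = -14 + 0/(-6) = -14 - ⅙*0 = -14 + 0 = -14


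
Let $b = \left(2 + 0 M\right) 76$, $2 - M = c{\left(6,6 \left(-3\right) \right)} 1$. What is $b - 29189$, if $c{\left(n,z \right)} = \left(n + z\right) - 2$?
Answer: $-29037$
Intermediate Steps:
$c{\left(n,z \right)} = -2 + n + z$
$M = 16$ ($M = 2 - \left(-2 + 6 + 6 \left(-3\right)\right) 1 = 2 - \left(-2 + 6 - 18\right) 1 = 2 - \left(-14\right) 1 = 2 - -14 = 2 + 14 = 16$)
$b = 152$ ($b = \left(2 + 0 \cdot 16\right) 76 = \left(2 + 0\right) 76 = 2 \cdot 76 = 152$)
$b - 29189 = 152 - 29189 = -29037$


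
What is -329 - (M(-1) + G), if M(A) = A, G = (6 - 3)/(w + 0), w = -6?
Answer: -655/2 ≈ -327.50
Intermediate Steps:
G = -1/2 (G = (6 - 3)/(-6 + 0) = 3/(-6) = 3*(-1/6) = -1/2 ≈ -0.50000)
-329 - (M(-1) + G) = -329 - (-1 - 1/2) = -329 - 1*(-3/2) = -329 + 3/2 = -655/2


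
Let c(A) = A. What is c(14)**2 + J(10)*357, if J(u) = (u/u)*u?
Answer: 3766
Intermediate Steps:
J(u) = u (J(u) = 1*u = u)
c(14)**2 + J(10)*357 = 14**2 + 10*357 = 196 + 3570 = 3766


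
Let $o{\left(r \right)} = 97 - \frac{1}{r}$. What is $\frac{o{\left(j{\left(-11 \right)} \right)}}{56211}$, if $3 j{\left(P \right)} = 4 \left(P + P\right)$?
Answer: $\frac{8539}{4946568} \approx 0.0017262$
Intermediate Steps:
$j{\left(P \right)} = \frac{8 P}{3}$ ($j{\left(P \right)} = \frac{4 \left(P + P\right)}{3} = \frac{4 \cdot 2 P}{3} = \frac{8 P}{3}$)
$\frac{o{\left(j{\left(-11 \right)} \right)}}{56211} = \frac{97 - \frac{1}{\frac{8}{3} \left(-11\right)}}{56211} = \left(97 - \frac{1}{- \frac{88}{3}}\right) \frac{1}{56211} = \left(97 - - \frac{3}{88}\right) \frac{1}{56211} = \left(97 + \frac{3}{88}\right) \frac{1}{56211} = \frac{8539}{88} \cdot \frac{1}{56211} = \frac{8539}{4946568}$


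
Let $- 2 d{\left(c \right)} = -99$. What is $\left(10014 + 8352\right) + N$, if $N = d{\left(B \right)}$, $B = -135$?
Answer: $\frac{36831}{2} \approx 18416.0$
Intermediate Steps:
$d{\left(c \right)} = \frac{99}{2}$ ($d{\left(c \right)} = \left(- \frac{1}{2}\right) \left(-99\right) = \frac{99}{2}$)
$N = \frac{99}{2} \approx 49.5$
$\left(10014 + 8352\right) + N = \left(10014 + 8352\right) + \frac{99}{2} = 18366 + \frac{99}{2} = \frac{36831}{2}$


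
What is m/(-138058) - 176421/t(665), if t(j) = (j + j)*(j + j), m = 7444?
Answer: -2680287287/17443628300 ≈ -0.15365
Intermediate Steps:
t(j) = 4*j**2 (t(j) = (2*j)*(2*j) = 4*j**2)
m/(-138058) - 176421/t(665) = 7444/(-138058) - 176421/(4*665**2) = 7444*(-1/138058) - 176421/(4*442225) = -3722/69029 - 176421/1768900 = -3722/69029 - 176421*1/1768900 = -3722/69029 - 25203/252700 = -2680287287/17443628300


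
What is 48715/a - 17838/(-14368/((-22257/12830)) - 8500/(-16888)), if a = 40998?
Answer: -30804987024820921/31910254414293390 ≈ -0.96536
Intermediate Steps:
48715/a - 17838/(-14368/((-22257/12830)) - 8500/(-16888)) = 48715/40998 - 17838/(-14368/((-22257/12830)) - 8500/(-16888)) = 48715*(1/40998) - 17838/(-14368/((-22257*1/12830)) - 8500*(-1/16888)) = 48715/40998 - 17838/(-14368/(-22257/12830) + 2125/4222) = 48715/40998 - 17838/(-14368*(-12830/22257) + 2125/4222) = 48715/40998 - 17838/(184341440/22257 + 2125/4222) = 48715/40998 - 17838/778336855805/93969054 = 48715/40998 - 17838*93969054/778336855805 = 48715/40998 - 1676219985252/778336855805 = -30804987024820921/31910254414293390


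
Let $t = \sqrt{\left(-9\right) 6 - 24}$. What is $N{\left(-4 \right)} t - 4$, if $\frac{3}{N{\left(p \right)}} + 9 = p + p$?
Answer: $-4 - \frac{3 i \sqrt{78}}{17} \approx -4.0 - 1.5585 i$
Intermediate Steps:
$N{\left(p \right)} = \frac{3}{-9 + 2 p}$ ($N{\left(p \right)} = \frac{3}{-9 + \left(p + p\right)} = \frac{3}{-9 + 2 p}$)
$t = i \sqrt{78}$ ($t = \sqrt{-54 - 24} = \sqrt{-78} = i \sqrt{78} \approx 8.8318 i$)
$N{\left(-4 \right)} t - 4 = \frac{3}{-9 + 2 \left(-4\right)} i \sqrt{78} - 4 = \frac{3}{-9 - 8} i \sqrt{78} - 4 = \frac{3}{-17} i \sqrt{78} - 4 = 3 \left(- \frac{1}{17}\right) i \sqrt{78} - 4 = - \frac{3 i \sqrt{78}}{17} - 4 = -4 - \frac{3 i \sqrt{78}}{17}$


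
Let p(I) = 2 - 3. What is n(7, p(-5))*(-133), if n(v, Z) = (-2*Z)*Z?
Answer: 266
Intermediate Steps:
p(I) = -1
n(v, Z) = -2*Z**2
n(7, p(-5))*(-133) = -2*(-1)**2*(-133) = -2*1*(-133) = -2*(-133) = 266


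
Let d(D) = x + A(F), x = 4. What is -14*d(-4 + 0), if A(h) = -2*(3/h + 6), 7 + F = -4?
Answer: 1148/11 ≈ 104.36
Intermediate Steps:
F = -11 (F = -7 - 4 = -11)
A(h) = -12 - 6/h (A(h) = -2*(6 + 3/h) = -12 - 6/h)
d(D) = -82/11 (d(D) = 4 + (-12 - 6/(-11)) = 4 + (-12 - 6*(-1/11)) = 4 + (-12 + 6/11) = 4 - 126/11 = -82/11)
-14*d(-4 + 0) = -14*(-82/11) = 1148/11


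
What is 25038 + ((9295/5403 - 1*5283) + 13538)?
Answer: 179891374/5403 ≈ 33295.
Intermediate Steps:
25038 + ((9295/5403 - 1*5283) + 13538) = 25038 + ((9295*(1/5403) - 5283) + 13538) = 25038 + ((9295/5403 - 5283) + 13538) = 25038 + (-28534754/5403 + 13538) = 25038 + 44611060/5403 = 179891374/5403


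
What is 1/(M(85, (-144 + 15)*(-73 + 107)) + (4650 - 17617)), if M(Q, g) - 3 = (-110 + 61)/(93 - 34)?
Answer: -59/764925 ≈ -7.7132e-5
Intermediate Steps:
M(Q, g) = 128/59 (M(Q, g) = 3 + (-110 + 61)/(93 - 34) = 3 - 49/59 = 128/59)
1/(M(85, (-144 + 15)*(-73 + 107)) + (4650 - 17617)) = 1/(128/59 + (4650 - 17617)) = 1/(128/59 - 12967) = 1/(-764925/59) = -59/764925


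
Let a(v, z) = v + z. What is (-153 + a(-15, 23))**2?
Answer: 21025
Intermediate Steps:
(-153 + a(-15, 23))**2 = (-153 + (-15 + 23))**2 = (-153 + 8)**2 = (-145)**2 = 21025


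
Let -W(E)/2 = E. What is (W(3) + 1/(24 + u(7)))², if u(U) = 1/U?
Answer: 1014049/28561 ≈ 35.505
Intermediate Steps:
u(U) = 1/U
W(E) = -2*E
(W(3) + 1/(24 + u(7)))² = (-2*3 + 1/(24 + 1/7))² = (-6 + 1/(24 + ⅐))² = (-6 + 1/(169/7))² = (-6 + 7/169)² = (-1007/169)² = 1014049/28561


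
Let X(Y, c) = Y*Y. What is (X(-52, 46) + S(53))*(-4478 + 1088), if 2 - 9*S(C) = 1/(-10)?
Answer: -9167351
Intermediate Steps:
X(Y, c) = Y**2
S(C) = 7/30 (S(C) = 2/9 - 1/9/(-10) = 2/9 - 1/9*(-1/10) = 2/9 + 1/90 = 7/30)
(X(-52, 46) + S(53))*(-4478 + 1088) = ((-52)**2 + 7/30)*(-4478 + 1088) = (2704 + 7/30)*(-3390) = (81127/30)*(-3390) = -9167351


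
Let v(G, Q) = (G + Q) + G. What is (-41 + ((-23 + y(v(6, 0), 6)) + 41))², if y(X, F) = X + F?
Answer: 25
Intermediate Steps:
v(G, Q) = Q + 2*G
y(X, F) = F + X
(-41 + ((-23 + y(v(6, 0), 6)) + 41))² = (-41 + ((-23 + (6 + (0 + 2*6))) + 41))² = (-41 + ((-23 + (6 + (0 + 12))) + 41))² = (-41 + ((-23 + (6 + 12)) + 41))² = (-41 + ((-23 + 18) + 41))² = (-41 + (-5 + 41))² = (-41 + 36)² = (-5)² = 25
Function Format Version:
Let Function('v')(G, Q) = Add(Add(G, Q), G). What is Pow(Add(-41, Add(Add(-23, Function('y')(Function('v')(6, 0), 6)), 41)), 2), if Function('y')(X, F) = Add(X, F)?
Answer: 25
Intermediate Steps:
Function('v')(G, Q) = Add(Q, Mul(2, G))
Function('y')(X, F) = Add(F, X)
Pow(Add(-41, Add(Add(-23, Function('y')(Function('v')(6, 0), 6)), 41)), 2) = Pow(Add(-41, Add(Add(-23, Add(6, Add(0, Mul(2, 6)))), 41)), 2) = Pow(Add(-41, Add(Add(-23, Add(6, Add(0, 12))), 41)), 2) = Pow(Add(-41, Add(Add(-23, Add(6, 12)), 41)), 2) = Pow(Add(-41, Add(Add(-23, 18), 41)), 2) = Pow(Add(-41, Add(-5, 41)), 2) = Pow(Add(-41, 36), 2) = Pow(-5, 2) = 25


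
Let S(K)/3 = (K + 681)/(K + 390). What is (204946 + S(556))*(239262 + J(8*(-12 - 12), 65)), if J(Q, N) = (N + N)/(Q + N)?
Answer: 2945672711560144/60071 ≈ 4.9037e+10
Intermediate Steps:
S(K) = 3*(681 + K)/(390 + K) (S(K) = 3*((K + 681)/(K + 390)) = 3*((681 + K)/(390 + K)) = 3*(681 + K)/(390 + K))
J(Q, N) = 2*N/(N + Q) (J(Q, N) = (2*N)/(N + Q) = 2*N/(N + Q))
(204946 + S(556))*(239262 + J(8*(-12 - 12), 65)) = (204946 + 3*(681 + 556)/(390 + 556))*(239262 + 2*65/(65 + 8*(-12 - 12))) = (204946 + 3*1237/946)*(239262 + 2*65/(65 + 8*(-24))) = (204946 + 3*(1/946)*1237)*(239262 + 2*65/(65 - 192)) = (204946 + 3711/946)*(239262 + 2*65/(-127)) = 193882627*(239262 + 2*65*(-1/127))/946 = 193882627*(239262 - 130/127)/946 = (193882627/946)*(30386144/127) = 2945672711560144/60071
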